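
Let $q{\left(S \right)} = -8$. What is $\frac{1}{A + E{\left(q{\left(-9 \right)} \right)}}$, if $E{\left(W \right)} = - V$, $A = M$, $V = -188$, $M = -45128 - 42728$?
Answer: $- \frac{1}{87668} \approx -1.1407 \cdot 10^{-5}$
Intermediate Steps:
$M = -87856$
$A = -87856$
$E{\left(W \right)} = 188$ ($E{\left(W \right)} = \left(-1\right) \left(-188\right) = 188$)
$\frac{1}{A + E{\left(q{\left(-9 \right)} \right)}} = \frac{1}{-87856 + 188} = \frac{1}{-87668} = - \frac{1}{87668}$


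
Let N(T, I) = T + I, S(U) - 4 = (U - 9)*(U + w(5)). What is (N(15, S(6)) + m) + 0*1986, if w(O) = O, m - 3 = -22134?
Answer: -22145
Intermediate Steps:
m = -22131 (m = 3 - 22134 = -22131)
S(U) = 4 + (-9 + U)*(5 + U) (S(U) = 4 + (U - 9)*(U + 5) = 4 + (-9 + U)*(5 + U))
N(T, I) = I + T
(N(15, S(6)) + m) + 0*1986 = (((-41 + 6**2 - 4*6) + 15) - 22131) + 0*1986 = (((-41 + 36 - 24) + 15) - 22131) + 0 = ((-29 + 15) - 22131) + 0 = (-14 - 22131) + 0 = -22145 + 0 = -22145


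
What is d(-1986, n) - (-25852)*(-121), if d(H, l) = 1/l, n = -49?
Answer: -153276509/49 ≈ -3.1281e+6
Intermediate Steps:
d(-1986, n) - (-25852)*(-121) = 1/(-49) - (-25852)*(-121) = -1/49 - 1*3128092 = -1/49 - 3128092 = -153276509/49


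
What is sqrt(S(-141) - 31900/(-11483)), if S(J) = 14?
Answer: sqrt(2212337746)/11483 ≈ 4.0961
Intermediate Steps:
sqrt(S(-141) - 31900/(-11483)) = sqrt(14 - 31900/(-11483)) = sqrt(14 - 31900*(-1/11483)) = sqrt(14 + 31900/11483) = sqrt(192662/11483) = sqrt(2212337746)/11483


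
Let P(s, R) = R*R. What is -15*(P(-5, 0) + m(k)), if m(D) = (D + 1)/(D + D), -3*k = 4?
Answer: -15/8 ≈ -1.8750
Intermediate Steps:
P(s, R) = R**2
k = -4/3 (k = -1/3*4 = -4/3 ≈ -1.3333)
m(D) = (1 + D)/(2*D) (m(D) = (1 + D)/((2*D)) = (1 + D)*(1/(2*D)) = (1 + D)/(2*D))
-15*(P(-5, 0) + m(k)) = -15*(0**2 + (1 - 4/3)/(2*(-4/3))) = -15*(0 + (1/2)*(-3/4)*(-1/3)) = -15*(0 + 1/8) = -15*1/8 = -15/8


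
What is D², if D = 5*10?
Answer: 2500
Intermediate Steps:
D = 50
D² = 50² = 2500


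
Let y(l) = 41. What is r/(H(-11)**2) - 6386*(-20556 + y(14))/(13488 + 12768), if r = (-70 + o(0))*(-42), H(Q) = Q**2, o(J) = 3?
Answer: 959086789387/192207048 ≈ 4989.9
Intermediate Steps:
r = 2814 (r = (-70 + 3)*(-42) = -67*(-42) = 2814)
r/(H(-11)**2) - 6386*(-20556 + y(14))/(13488 + 12768) = 2814/(((-11)**2)**2) - 6386*(-20556 + 41)/(13488 + 12768) = 2814/(121**2) - 6386/(26256/(-20515)) = 2814/14641 - 6386/(26256*(-1/20515)) = 2814*(1/14641) - 6386/(-26256/20515) = 2814/14641 - 6386*(-20515/26256) = 2814/14641 + 65504395/13128 = 959086789387/192207048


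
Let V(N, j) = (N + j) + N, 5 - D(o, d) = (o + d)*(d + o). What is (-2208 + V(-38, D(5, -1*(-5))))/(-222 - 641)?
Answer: 2379/863 ≈ 2.7567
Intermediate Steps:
D(o, d) = 5 - (d + o)**2 (D(o, d) = 5 - (o + d)*(d + o) = 5 - (d + o)*(d + o) = 5 - (d + o)**2)
V(N, j) = j + 2*N
(-2208 + V(-38, D(5, -1*(-5))))/(-222 - 641) = (-2208 + ((5 - (-1*(-5) + 5)**2) + 2*(-38)))/(-222 - 641) = (-2208 + ((5 - (5 + 5)**2) - 76))/(-863) = (-2208 + ((5 - 1*10**2) - 76))*(-1/863) = (-2208 + ((5 - 1*100) - 76))*(-1/863) = (-2208 + ((5 - 100) - 76))*(-1/863) = (-2208 + (-95 - 76))*(-1/863) = (-2208 - 171)*(-1/863) = -2379*(-1/863) = 2379/863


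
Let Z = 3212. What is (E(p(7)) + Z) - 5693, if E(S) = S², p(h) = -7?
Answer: -2432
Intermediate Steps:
(E(p(7)) + Z) - 5693 = ((-7)² + 3212) - 5693 = (49 + 3212) - 5693 = 3261 - 5693 = -2432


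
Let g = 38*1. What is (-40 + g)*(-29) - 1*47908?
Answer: -47850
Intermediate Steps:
g = 38
(-40 + g)*(-29) - 1*47908 = (-40 + 38)*(-29) - 1*47908 = -2*(-29) - 47908 = 58 - 47908 = -47850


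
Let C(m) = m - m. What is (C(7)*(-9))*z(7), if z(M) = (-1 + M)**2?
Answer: 0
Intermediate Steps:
C(m) = 0
(C(7)*(-9))*z(7) = (0*(-9))*(-1 + 7)**2 = 0*6**2 = 0*36 = 0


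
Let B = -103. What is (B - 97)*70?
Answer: -14000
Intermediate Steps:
(B - 97)*70 = (-103 - 97)*70 = -200*70 = -14000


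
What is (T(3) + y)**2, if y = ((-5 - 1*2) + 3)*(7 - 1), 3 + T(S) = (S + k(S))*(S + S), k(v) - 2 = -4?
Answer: 441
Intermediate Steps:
k(v) = -2 (k(v) = 2 - 4 = -2)
T(S) = -3 + 2*S*(-2 + S) (T(S) = -3 + (S - 2)*(S + S) = -3 + (-2 + S)*(2*S) = -3 + 2*S*(-2 + S))
y = -24 (y = ((-5 - 2) + 3)*6 = (-7 + 3)*6 = -4*6 = -24)
(T(3) + y)**2 = ((-3 - 4*3 + 2*3**2) - 24)**2 = ((-3 - 12 + 2*9) - 24)**2 = ((-3 - 12 + 18) - 24)**2 = (3 - 24)**2 = (-21)**2 = 441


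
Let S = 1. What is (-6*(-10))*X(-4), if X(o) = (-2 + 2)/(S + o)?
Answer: 0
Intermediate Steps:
X(o) = 0 (X(o) = (-2 + 2)/(1 + o) = 0/(1 + o) = 0)
(-6*(-10))*X(-4) = -6*(-10)*0 = 60*0 = 0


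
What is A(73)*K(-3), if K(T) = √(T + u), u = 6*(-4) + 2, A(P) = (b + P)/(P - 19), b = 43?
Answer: 290*I/27 ≈ 10.741*I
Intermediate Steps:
A(P) = (43 + P)/(-19 + P) (A(P) = (43 + P)/(P - 19) = (43 + P)/(-19 + P))
u = -22 (u = -24 + 2 = -22)
K(T) = √(-22 + T) (K(T) = √(T - 22) = √(-22 + T))
A(73)*K(-3) = ((43 + 73)/(-19 + 73))*√(-22 - 3) = (116/54)*√(-25) = ((1/54)*116)*(5*I) = 58*(5*I)/27 = 290*I/27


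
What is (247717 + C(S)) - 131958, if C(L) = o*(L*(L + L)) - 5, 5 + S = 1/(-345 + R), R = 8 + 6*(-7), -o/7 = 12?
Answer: 16023091226/143641 ≈ 1.1155e+5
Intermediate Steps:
o = -84 (o = -7*12 = -84)
R = -34 (R = 8 - 42 = -34)
S = -1896/379 (S = -5 + 1/(-345 - 34) = -5 + 1/(-379) = -5 - 1/379 = -1896/379 ≈ -5.0026)
C(L) = -5 - 168*L**2 (C(L) = -84*L*(L + L) - 5 = -84*L*2*L - 5 = -168*L**2 - 5 = -5 - 168*L**2)
(247717 + C(S)) - 131958 = (247717 + (-5 - 168*(-1896/379)**2)) - 131958 = (247717 + (-5 - 168*3594816/143641)) - 131958 = (247717 + (-5 - 603929088/143641)) - 131958 = (247717 - 604647293/143641) - 131958 = 34977670304/143641 - 131958 = 16023091226/143641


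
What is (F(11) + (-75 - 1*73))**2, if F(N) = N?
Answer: 18769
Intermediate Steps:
(F(11) + (-75 - 1*73))**2 = (11 + (-75 - 1*73))**2 = (11 + (-75 - 73))**2 = (11 - 148)**2 = (-137)**2 = 18769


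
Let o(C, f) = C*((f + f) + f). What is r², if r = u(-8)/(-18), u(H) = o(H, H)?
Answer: 1024/9 ≈ 113.78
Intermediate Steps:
o(C, f) = 3*C*f (o(C, f) = C*(2*f + f) = C*(3*f) = 3*C*f)
u(H) = 3*H² (u(H) = 3*H*H = 3*H²)
r = -32/3 (r = (3*(-8)²)/(-18) = (3*64)*(-1/18) = 192*(-1/18) = -32/3 ≈ -10.667)
r² = (-32/3)² = 1024/9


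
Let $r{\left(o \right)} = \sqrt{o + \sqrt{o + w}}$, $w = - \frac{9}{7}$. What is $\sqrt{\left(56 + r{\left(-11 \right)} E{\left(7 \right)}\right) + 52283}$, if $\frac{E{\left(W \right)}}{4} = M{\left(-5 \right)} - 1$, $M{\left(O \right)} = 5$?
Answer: $\frac{\sqrt{2564611 + 112 \sqrt{7} \sqrt{-77 + i \sqrt{602}}}}{7} \approx 228.8 + 0.1174 i$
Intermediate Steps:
$w = - \frac{9}{7}$ ($w = \left(-9\right) \frac{1}{7} = - \frac{9}{7} \approx -1.2857$)
$E{\left(W \right)} = 16$ ($E{\left(W \right)} = 4 \left(5 - 1\right) = 4 \cdot 4 = 16$)
$r{\left(o \right)} = \sqrt{o + \sqrt{- \frac{9}{7} + o}}$ ($r{\left(o \right)} = \sqrt{o + \sqrt{o - \frac{9}{7}}} = \sqrt{o + \sqrt{- \frac{9}{7} + o}}$)
$\sqrt{\left(56 + r{\left(-11 \right)} E{\left(7 \right)}\right) + 52283} = \sqrt{\left(56 + \sqrt{-11 + \sqrt{- \frac{9}{7} - 11}} \cdot 16\right) + 52283} = \sqrt{\left(56 + \sqrt{-11 + \sqrt{- \frac{86}{7}}} \cdot 16\right) + 52283} = \sqrt{\left(56 + \sqrt{-11 + \frac{i \sqrt{602}}{7}} \cdot 16\right) + 52283} = \sqrt{\left(56 + 16 \sqrt{-11 + \frac{i \sqrt{602}}{7}}\right) + 52283} = \sqrt{52339 + 16 \sqrt{-11 + \frac{i \sqrt{602}}{7}}}$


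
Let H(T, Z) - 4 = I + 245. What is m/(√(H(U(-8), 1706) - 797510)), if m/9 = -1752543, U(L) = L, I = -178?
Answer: 5257629*I*√797439/265813 ≈ 17663.0*I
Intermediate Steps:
H(T, Z) = 71 (H(T, Z) = 4 + (-178 + 245) = 4 + 67 = 71)
m = -15772887 (m = 9*(-1752543) = -15772887)
m/(√(H(U(-8), 1706) - 797510)) = -15772887/√(71 - 797510) = -15772887*(-I*√797439/797439) = -(-5257629)*I*√797439/265813 = 5257629*I*√797439/265813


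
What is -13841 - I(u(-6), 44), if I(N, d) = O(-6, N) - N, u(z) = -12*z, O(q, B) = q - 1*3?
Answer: -13760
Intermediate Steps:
O(q, B) = -3 + q (O(q, B) = q - 3 = -3 + q)
I(N, d) = -9 - N (I(N, d) = (-3 - 6) - N = -9 - N)
-13841 - I(u(-6), 44) = -13841 - (-9 - (-12)*(-6)) = -13841 - (-9 - 1*72) = -13841 - (-9 - 72) = -13841 - 1*(-81) = -13841 + 81 = -13760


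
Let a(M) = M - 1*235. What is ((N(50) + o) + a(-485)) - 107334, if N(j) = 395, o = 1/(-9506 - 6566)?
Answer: -1730295449/16072 ≈ -1.0766e+5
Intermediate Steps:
o = -1/16072 (o = 1/(-16072) = -1/16072 ≈ -6.2220e-5)
a(M) = -235 + M (a(M) = M - 235 = -235 + M)
((N(50) + o) + a(-485)) - 107334 = ((395 - 1/16072) + (-235 - 485)) - 107334 = (6348439/16072 - 720) - 107334 = -5223401/16072 - 107334 = -1730295449/16072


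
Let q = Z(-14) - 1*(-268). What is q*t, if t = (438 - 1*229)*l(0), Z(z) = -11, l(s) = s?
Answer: 0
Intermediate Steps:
q = 257 (q = -11 - 1*(-268) = -11 + 268 = 257)
t = 0 (t = (438 - 1*229)*0 = (438 - 229)*0 = 209*0 = 0)
q*t = 257*0 = 0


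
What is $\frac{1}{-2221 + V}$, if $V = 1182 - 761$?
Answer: $- \frac{1}{1800} \approx -0.00055556$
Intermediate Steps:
$V = 421$ ($V = 1182 - 761 = 421$)
$\frac{1}{-2221 + V} = \frac{1}{-2221 + 421} = \frac{1}{-1800} = - \frac{1}{1800}$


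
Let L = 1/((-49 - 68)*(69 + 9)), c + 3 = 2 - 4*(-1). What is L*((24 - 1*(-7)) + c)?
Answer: -17/4563 ≈ -0.0037256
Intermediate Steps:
c = 3 (c = -3 + (2 - 4*(-1)) = -3 + (2 + 4) = -3 + 6 = 3)
L = -1/9126 (L = 1/(-117*78) = 1/(-9126) = -1/9126 ≈ -0.00010958)
L*((24 - 1*(-7)) + c) = -((24 - 1*(-7)) + 3)/9126 = -((24 + 7) + 3)/9126 = -(31 + 3)/9126 = -1/9126*34 = -17/4563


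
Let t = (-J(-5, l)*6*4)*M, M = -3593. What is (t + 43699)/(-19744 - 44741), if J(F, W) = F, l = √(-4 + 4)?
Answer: 387461/64485 ≈ 6.0085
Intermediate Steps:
l = 0 (l = √0 = 0)
t = -431160 (t = -(-5*6)*4*(-3593) = -(-30)*4*(-3593) = -1*(-120)*(-3593) = 120*(-3593) = -431160)
(t + 43699)/(-19744 - 44741) = (-431160 + 43699)/(-19744 - 44741) = -387461/(-64485) = -387461*(-1/64485) = 387461/64485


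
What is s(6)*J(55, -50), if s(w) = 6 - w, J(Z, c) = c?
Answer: 0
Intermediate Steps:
s(6)*J(55, -50) = (6 - 1*6)*(-50) = (6 - 6)*(-50) = 0*(-50) = 0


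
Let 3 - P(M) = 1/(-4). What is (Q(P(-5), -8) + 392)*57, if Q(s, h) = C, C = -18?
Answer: 21318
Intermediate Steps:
P(M) = 13/4 (P(M) = 3 - 1/(-4) = 3 - 1*(-¼) = 3 + ¼ = 13/4)
Q(s, h) = -18
(Q(P(-5), -8) + 392)*57 = (-18 + 392)*57 = 374*57 = 21318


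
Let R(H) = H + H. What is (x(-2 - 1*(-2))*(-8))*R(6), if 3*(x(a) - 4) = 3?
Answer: -480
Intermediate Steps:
x(a) = 5 (x(a) = 4 + (1/3)*3 = 4 + 1 = 5)
R(H) = 2*H
(x(-2 - 1*(-2))*(-8))*R(6) = (5*(-8))*(2*6) = -40*12 = -480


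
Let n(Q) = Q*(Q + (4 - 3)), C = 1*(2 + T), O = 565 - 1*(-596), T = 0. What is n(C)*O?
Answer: 6966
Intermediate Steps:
O = 1161 (O = 565 + 596 = 1161)
C = 2 (C = 1*(2 + 0) = 1*2 = 2)
n(Q) = Q*(1 + Q) (n(Q) = Q*(Q + 1) = Q*(1 + Q))
n(C)*O = (2*(1 + 2))*1161 = (2*3)*1161 = 6*1161 = 6966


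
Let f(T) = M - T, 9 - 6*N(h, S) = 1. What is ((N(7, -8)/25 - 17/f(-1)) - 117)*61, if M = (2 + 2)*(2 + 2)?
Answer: -539606/75 ≈ -7194.8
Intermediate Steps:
M = 16 (M = 4*4 = 16)
N(h, S) = 4/3 (N(h, S) = 3/2 - ⅙*1 = 3/2 - ⅙ = 4/3)
f(T) = 16 - T
((N(7, -8)/25 - 17/f(-1)) - 117)*61 = (((4/3)/25 - 17/(16 - 1*(-1))) - 117)*61 = (((4/3)*(1/25) - 17/(16 + 1)) - 117)*61 = ((4/75 - 17/17) - 117)*61 = ((4/75 - 17*1/17) - 117)*61 = ((4/75 - 1) - 117)*61 = (-71/75 - 117)*61 = -8846/75*61 = -539606/75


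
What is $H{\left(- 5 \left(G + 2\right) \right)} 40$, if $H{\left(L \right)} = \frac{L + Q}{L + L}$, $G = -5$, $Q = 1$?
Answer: $\frac{64}{3} \approx 21.333$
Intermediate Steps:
$H{\left(L \right)} = \frac{1 + L}{2 L}$ ($H{\left(L \right)} = \frac{L + 1}{L + L} = \frac{1 + L}{2 L}$)
$H{\left(- 5 \left(G + 2\right) \right)} 40 = \frac{1 - 5 \left(-5 + 2\right)}{2 \left(- 5 \left(-5 + 2\right)\right)} 40 = \frac{1 - -15}{2 \left(\left(-5\right) \left(-3\right)\right)} 40 = \frac{1 + 15}{2 \cdot 15} \cdot 40 = \frac{1}{2} \cdot \frac{1}{15} \cdot 16 \cdot 40 = \frac{8}{15} \cdot 40 = \frac{64}{3}$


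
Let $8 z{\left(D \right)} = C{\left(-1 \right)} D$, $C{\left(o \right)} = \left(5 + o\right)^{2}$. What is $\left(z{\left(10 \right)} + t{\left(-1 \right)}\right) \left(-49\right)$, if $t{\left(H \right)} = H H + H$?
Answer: $-980$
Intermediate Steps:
$t{\left(H \right)} = H + H^{2}$ ($t{\left(H \right)} = H^{2} + H = H + H^{2}$)
$z{\left(D \right)} = 2 D$ ($z{\left(D \right)} = \frac{\left(5 - 1\right)^{2} D}{8} = \frac{4^{2} D}{8} = \frac{16 D}{8} = 2 D$)
$\left(z{\left(10 \right)} + t{\left(-1 \right)}\right) \left(-49\right) = \left(2 \cdot 10 - \left(1 - 1\right)\right) \left(-49\right) = \left(20 - 0\right) \left(-49\right) = \left(20 + 0\right) \left(-49\right) = 20 \left(-49\right) = -980$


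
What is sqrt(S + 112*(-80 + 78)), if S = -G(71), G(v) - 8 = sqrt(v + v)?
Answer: sqrt(-232 - sqrt(142)) ≈ 15.618*I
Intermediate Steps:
G(v) = 8 + sqrt(2)*sqrt(v) (G(v) = 8 + sqrt(v + v) = 8 + sqrt(2*v) = 8 + sqrt(2)*sqrt(v))
S = -8 - sqrt(142) (S = -(8 + sqrt(2)*sqrt(71)) = -(8 + sqrt(142)) = -8 - sqrt(142) ≈ -19.916)
sqrt(S + 112*(-80 + 78)) = sqrt((-8 - sqrt(142)) + 112*(-80 + 78)) = sqrt((-8 - sqrt(142)) + 112*(-2)) = sqrt((-8 - sqrt(142)) - 224) = sqrt(-232 - sqrt(142))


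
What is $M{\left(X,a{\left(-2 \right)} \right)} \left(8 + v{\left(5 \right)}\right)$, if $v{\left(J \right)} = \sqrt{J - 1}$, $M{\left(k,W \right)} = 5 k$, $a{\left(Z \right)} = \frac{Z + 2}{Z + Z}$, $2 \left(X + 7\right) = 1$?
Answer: $-325$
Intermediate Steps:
$X = - \frac{13}{2}$ ($X = -7 + \frac{1}{2} \cdot 1 = -7 + \frac{1}{2} = - \frac{13}{2} \approx -6.5$)
$a{\left(Z \right)} = \frac{2 + Z}{2 Z}$
$v{\left(J \right)} = \sqrt{-1 + J}$
$M{\left(X,a{\left(-2 \right)} \right)} \left(8 + v{\left(5 \right)}\right) = 5 \left(- \frac{13}{2}\right) \left(8 + \sqrt{-1 + 5}\right) = - \frac{65 \left(8 + \sqrt{4}\right)}{2} = - \frac{65 \left(8 + 2\right)}{2} = \left(- \frac{65}{2}\right) 10 = -325$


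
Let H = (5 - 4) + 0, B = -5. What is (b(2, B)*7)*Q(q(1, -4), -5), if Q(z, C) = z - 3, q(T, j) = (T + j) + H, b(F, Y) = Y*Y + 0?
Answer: -875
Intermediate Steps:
H = 1 (H = 1 + 0 = 1)
b(F, Y) = Y**2 (b(F, Y) = Y**2 + 0 = Y**2)
q(T, j) = 1 + T + j (q(T, j) = (T + j) + 1 = 1 + T + j)
Q(z, C) = -3 + z
(b(2, B)*7)*Q(q(1, -4), -5) = ((-5)**2*7)*(-3 + (1 + 1 - 4)) = (25*7)*(-3 - 2) = 175*(-5) = -875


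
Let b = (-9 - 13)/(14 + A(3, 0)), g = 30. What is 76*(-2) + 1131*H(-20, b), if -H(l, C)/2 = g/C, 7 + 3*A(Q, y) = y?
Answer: 394178/11 ≈ 35834.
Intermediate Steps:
A(Q, y) = -7/3 + y/3
b = -66/35 (b = (-9 - 13)/(14 + (-7/3 + (⅓)*0)) = -22/(14 + (-7/3 + 0)) = -22/(14 - 7/3) = -22/35/3 = -22*3/35 = -66/35 ≈ -1.8857)
H(l, C) = -60/C
76*(-2) + 1131*H(-20, b) = 76*(-2) + 1131*(-60/(-66/35)) = -152 + 1131*(-60*(-35/66)) = -152 + 1131*(350/11) = -152 + 395850/11 = 394178/11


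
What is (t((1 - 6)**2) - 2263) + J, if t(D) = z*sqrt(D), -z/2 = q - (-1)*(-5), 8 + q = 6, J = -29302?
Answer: -31495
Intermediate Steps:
q = -2 (q = -8 + 6 = -2)
z = 14 (z = -2*(-2 - (-1)*(-5)) = -2*(-2 - 1*5) = -2*(-2 - 5) = -2*(-7) = 14)
t(D) = 14*sqrt(D)
(t((1 - 6)**2) - 2263) + J = (14*sqrt((1 - 6)**2) - 2263) - 29302 = (14*sqrt((-5)**2) - 2263) - 29302 = (14*sqrt(25) - 2263) - 29302 = (14*5 - 2263) - 29302 = (70 - 2263) - 29302 = -2193 - 29302 = -31495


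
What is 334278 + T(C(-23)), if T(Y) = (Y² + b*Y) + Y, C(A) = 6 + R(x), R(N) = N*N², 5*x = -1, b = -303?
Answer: 5195380001/15625 ≈ 3.3250e+5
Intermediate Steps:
x = -⅕ (x = (⅕)*(-1) = -⅕ ≈ -0.20000)
R(N) = N³
C(A) = 749/125 (C(A) = 6 + (-⅕)³ = 6 - 1/125 = 749/125)
T(Y) = Y² - 302*Y (T(Y) = (Y² - 303*Y) + Y = Y² - 302*Y)
334278 + T(C(-23)) = 334278 + 749*(-302 + 749/125)/125 = 334278 + (749/125)*(-37001/125) = 334278 - 27713749/15625 = 5195380001/15625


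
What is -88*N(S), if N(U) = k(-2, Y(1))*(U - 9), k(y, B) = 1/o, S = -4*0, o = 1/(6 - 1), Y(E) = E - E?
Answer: 3960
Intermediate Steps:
Y(E) = 0
o = 1/5 ≈ 0.20000
S = 0
k(y, B) = 5 (k(y, B) = 1/(1/5) = 5)
N(U) = -45 + 5*U (N(U) = 5*(U - 9) = 5*(-9 + U) = -45 + 5*U)
-88*N(S) = -88*(-45 + 5*0) = -88*(-45 + 0) = -88*(-45) = 3960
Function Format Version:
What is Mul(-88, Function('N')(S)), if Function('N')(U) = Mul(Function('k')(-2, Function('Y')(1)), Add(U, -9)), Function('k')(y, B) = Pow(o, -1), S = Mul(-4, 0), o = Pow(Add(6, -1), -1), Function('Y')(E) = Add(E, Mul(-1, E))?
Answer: 3960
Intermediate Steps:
Function('Y')(E) = 0
o = Rational(1, 5) (o = Pow(5, -1) = Rational(1, 5) ≈ 0.20000)
S = 0
Function('k')(y, B) = 5 (Function('k')(y, B) = Pow(Rational(1, 5), -1) = 5)
Function('N')(U) = Add(-45, Mul(5, U)) (Function('N')(U) = Mul(5, Add(U, -9)) = Mul(5, Add(-9, U)) = Add(-45, Mul(5, U)))
Mul(-88, Function('N')(S)) = Mul(-88, Add(-45, Mul(5, 0))) = Mul(-88, Add(-45, 0)) = Mul(-88, -45) = 3960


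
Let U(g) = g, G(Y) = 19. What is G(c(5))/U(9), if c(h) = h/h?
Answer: 19/9 ≈ 2.1111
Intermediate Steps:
c(h) = 1
G(c(5))/U(9) = 19/9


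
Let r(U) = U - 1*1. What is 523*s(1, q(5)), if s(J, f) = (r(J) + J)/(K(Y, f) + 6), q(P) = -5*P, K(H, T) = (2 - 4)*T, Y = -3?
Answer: 523/56 ≈ 9.3393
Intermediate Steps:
K(H, T) = -2*T
r(U) = -1 + U (r(U) = U - 1 = -1 + U)
s(J, f) = (-1 + 2*J)/(6 - 2*f) (s(J, f) = ((-1 + J) + J)/(-2*f + 6) = (-1 + 2*J)/(6 - 2*f))
523*s(1, q(5)) = 523*((½ - 1*1)/(-3 - 5*5)) = 523*((½ - 1)/(-3 - 25)) = 523*(-½/(-28)) = 523*(-1/28*(-½)) = 523*(1/56) = 523/56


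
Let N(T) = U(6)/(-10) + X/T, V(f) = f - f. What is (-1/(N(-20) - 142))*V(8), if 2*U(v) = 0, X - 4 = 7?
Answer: 0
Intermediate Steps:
X = 11 (X = 4 + 7 = 11)
U(v) = 0 (U(v) = (½)*0 = 0)
V(f) = 0
N(T) = 11/T (N(T) = 0/(-10) + 11/T = 0*(-⅒) + 11/T = 0 + 11/T = 11/T)
(-1/(N(-20) - 142))*V(8) = -1/(11/(-20) - 142)*0 = -1/(11*(-1/20) - 142)*0 = -1/(-11/20 - 142)*0 = -1/(-2851/20)*0 = -1*(-20/2851)*0 = (20/2851)*0 = 0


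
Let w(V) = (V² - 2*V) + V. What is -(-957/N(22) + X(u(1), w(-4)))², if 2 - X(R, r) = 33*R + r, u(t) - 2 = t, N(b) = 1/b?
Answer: -448211241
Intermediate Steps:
u(t) = 2 + t
w(V) = V² - V
X(R, r) = 2 - r - 33*R (X(R, r) = 2 - (33*R + r) = 2 - (r + 33*R) = 2 + (-r - 33*R) = 2 - r - 33*R)
-(-957/N(22) + X(u(1), w(-4)))² = -(-957/(1/22) + (2 - (-4)*(-1 - 4) - 33*(2 + 1)))² = -(-957/1/22 + (2 - (-4)*(-5) - 33*3))² = -(-957*22 + (2 - 1*20 - 99))² = -(-21054 + (2 - 20 - 99))² = -(-21054 - 117)² = -1*(-21171)² = -1*448211241 = -448211241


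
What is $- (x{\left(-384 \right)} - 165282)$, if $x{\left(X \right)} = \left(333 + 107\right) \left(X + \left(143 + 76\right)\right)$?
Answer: $237882$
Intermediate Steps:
$x{\left(X \right)} = 96360 + 440 X$ ($x{\left(X \right)} = 440 \left(X + 219\right) = 440 \left(219 + X\right) = 96360 + 440 X$)
$- (x{\left(-384 \right)} - 165282) = - (\left(96360 + 440 \left(-384\right)\right) - 165282) = - (\left(96360 - 168960\right) - 165282) = - (-72600 - 165282) = \left(-1\right) \left(-237882\right) = 237882$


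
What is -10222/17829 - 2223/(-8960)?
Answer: -7422179/22821120 ≈ -0.32523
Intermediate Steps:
-10222/17829 - 2223/(-8960) = -10222*1/17829 - 2223*(-1/8960) = -10222/17829 + 2223/8960 = -7422179/22821120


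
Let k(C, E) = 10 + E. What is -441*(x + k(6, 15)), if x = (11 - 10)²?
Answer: -11466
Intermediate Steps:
x = 1 (x = 1² = 1)
-441*(x + k(6, 15)) = -441*(1 + (10 + 15)) = -441*(1 + 25) = -441*26 = -11466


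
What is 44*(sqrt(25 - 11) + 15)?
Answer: 660 + 44*sqrt(14) ≈ 824.63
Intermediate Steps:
44*(sqrt(25 - 11) + 15) = 44*(sqrt(14) + 15) = 44*(15 + sqrt(14)) = 660 + 44*sqrt(14)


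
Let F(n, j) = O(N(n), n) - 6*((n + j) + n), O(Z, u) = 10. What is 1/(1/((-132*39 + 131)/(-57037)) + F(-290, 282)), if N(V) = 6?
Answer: 5017/9077603 ≈ 0.00055268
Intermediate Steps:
F(n, j) = 10 - 12*n - 6*j (F(n, j) = 10 - 6*((n + j) + n) = 10 - 6*((j + n) + n) = 10 - 6*(j + 2*n) = 10 - (6*j + 12*n) = 10 + (-12*n - 6*j) = 10 - 12*n - 6*j)
1/(1/((-132*39 + 131)/(-57037)) + F(-290, 282)) = 1/(1/((-132*39 + 131)/(-57037)) + (10 - 12*(-290) - 6*282)) = 1/(1/((-5148 + 131)*(-1/57037)) + (10 + 3480 - 1692)) = 1/(1/(-5017*(-1/57037)) + 1798) = 1/(1/(5017/57037) + 1798) = 1/(57037/5017 + 1798) = 1/(9077603/5017) = 5017/9077603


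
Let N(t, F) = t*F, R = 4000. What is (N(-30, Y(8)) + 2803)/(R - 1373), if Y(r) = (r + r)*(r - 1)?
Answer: -557/2627 ≈ -0.21203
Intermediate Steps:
Y(r) = 2*r*(-1 + r) (Y(r) = (2*r)*(-1 + r) = 2*r*(-1 + r))
N(t, F) = F*t
(N(-30, Y(8)) + 2803)/(R - 1373) = ((2*8*(-1 + 8))*(-30) + 2803)/(4000 - 1373) = ((2*8*7)*(-30) + 2803)/2627 = (112*(-30) + 2803)*(1/2627) = (-3360 + 2803)*(1/2627) = -557*1/2627 = -557/2627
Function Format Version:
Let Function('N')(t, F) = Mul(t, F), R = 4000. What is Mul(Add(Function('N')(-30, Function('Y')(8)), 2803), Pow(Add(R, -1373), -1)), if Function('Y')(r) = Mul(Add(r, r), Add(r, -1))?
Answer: Rational(-557, 2627) ≈ -0.21203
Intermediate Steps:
Function('Y')(r) = Mul(2, r, Add(-1, r)) (Function('Y')(r) = Mul(Mul(2, r), Add(-1, r)) = Mul(2, r, Add(-1, r)))
Function('N')(t, F) = Mul(F, t)
Mul(Add(Function('N')(-30, Function('Y')(8)), 2803), Pow(Add(R, -1373), -1)) = Mul(Add(Mul(Mul(2, 8, Add(-1, 8)), -30), 2803), Pow(Add(4000, -1373), -1)) = Mul(Add(Mul(Mul(2, 8, 7), -30), 2803), Pow(2627, -1)) = Mul(Add(Mul(112, -30), 2803), Rational(1, 2627)) = Mul(Add(-3360, 2803), Rational(1, 2627)) = Mul(-557, Rational(1, 2627)) = Rational(-557, 2627)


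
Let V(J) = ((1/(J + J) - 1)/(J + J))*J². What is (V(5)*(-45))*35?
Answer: 14175/4 ≈ 3543.8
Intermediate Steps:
V(J) = J*(-1 + 1/(2*J))/2 (V(J) = ((1/(2*J) - 1)/((2*J)))*J² = ((1/(2*J) - 1)*(1/(2*J)))*J² = ((-1 + 1/(2*J))*(1/(2*J)))*J² = ((-1 + 1/(2*J))/(2*J))*J² = J*(-1 + 1/(2*J))/2)
(V(5)*(-45))*35 = ((¼ - ½*5)*(-45))*35 = ((¼ - 5/2)*(-45))*35 = -9/4*(-45)*35 = (405/4)*35 = 14175/4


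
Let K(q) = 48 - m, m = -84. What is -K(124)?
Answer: -132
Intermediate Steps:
K(q) = 132 (K(q) = 48 - 1*(-84) = 48 + 84 = 132)
-K(124) = -1*132 = -132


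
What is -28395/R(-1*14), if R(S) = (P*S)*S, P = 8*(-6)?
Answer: 9465/3136 ≈ 3.0182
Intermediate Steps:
P = -48
R(S) = -48*S**2 (R(S) = (-48*S)*S = -48*S**2)
-28395/R(-1*14) = -28395/((-48*(-1*14)**2)) = -28395/((-48*(-14)**2)) = -28395/((-48*196)) = -28395/(-9408) = -28395*(-1/9408) = 9465/3136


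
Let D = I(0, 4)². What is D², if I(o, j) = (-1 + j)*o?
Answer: 0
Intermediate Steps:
I(o, j) = o*(-1 + j)
D = 0 (D = (0*(-1 + 4))² = (0*3)² = 0² = 0)
D² = 0² = 0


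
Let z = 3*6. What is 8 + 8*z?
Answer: 152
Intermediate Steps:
z = 18
8 + 8*z = 8 + 8*18 = 8 + 144 = 152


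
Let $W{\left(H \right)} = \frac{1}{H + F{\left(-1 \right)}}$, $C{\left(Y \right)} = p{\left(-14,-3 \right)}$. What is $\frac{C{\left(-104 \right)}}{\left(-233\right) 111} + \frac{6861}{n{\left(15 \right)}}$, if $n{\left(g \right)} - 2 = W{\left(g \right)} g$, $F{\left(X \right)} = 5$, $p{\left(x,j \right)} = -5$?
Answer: $\frac{709784227}{284493} \approx 2494.9$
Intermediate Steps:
$C{\left(Y \right)} = -5$
$W{\left(H \right)} = \frac{1}{5 + H}$ ($W{\left(H \right)} = \frac{1}{H + 5} = \frac{1}{5 + H}$)
$n{\left(g \right)} = 2 + \frac{g}{5 + g}$
$\frac{C{\left(-104 \right)}}{\left(-233\right) 111} + \frac{6861}{n{\left(15 \right)}} = - \frac{5}{\left(-233\right) 111} + \frac{6861}{\frac{1}{5 + 15} \left(10 + 3 \cdot 15\right)} = - \frac{5}{-25863} + \frac{6861}{\frac{1}{20} \left(10 + 45\right)} = \left(-5\right) \left(- \frac{1}{25863}\right) + \frac{6861}{\frac{1}{20} \cdot 55} = \frac{5}{25863} + \frac{6861}{\frac{11}{4}} = \frac{5}{25863} + 6861 \cdot \frac{4}{11} = \frac{5}{25863} + \frac{27444}{11} = \frac{709784227}{284493}$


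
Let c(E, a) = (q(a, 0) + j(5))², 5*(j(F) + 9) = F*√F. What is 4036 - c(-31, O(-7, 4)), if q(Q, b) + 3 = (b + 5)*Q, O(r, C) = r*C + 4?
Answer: -13393 + 264*√5 ≈ -12803.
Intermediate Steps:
O(r, C) = 4 + C*r (O(r, C) = C*r + 4 = 4 + C*r)
j(F) = -9 + F^(3/2)/5 (j(F) = -9 + (F*√F)/5 = -9 + F^(3/2)/5)
q(Q, b) = -3 + Q*(5 + b) (q(Q, b) = -3 + (b + 5)*Q = -3 + (5 + b)*Q = -3 + Q*(5 + b))
c(E, a) = (-12 + √5 + 5*a)² (c(E, a) = ((-3 + 5*a + a*0) + (-9 + 5^(3/2)/5))² = ((-3 + 5*a + 0) + (-9 + (5*√5)/5))² = ((-3 + 5*a) + (-9 + √5))² = (-12 + √5 + 5*a)²)
4036 - c(-31, O(-7, 4)) = 4036 - (-12 + √5 + 5*(4 + 4*(-7)))² = 4036 - (-12 + √5 + 5*(4 - 28))² = 4036 - (-12 + √5 + 5*(-24))² = 4036 - (-12 + √5 - 120)² = 4036 - (-132 + √5)²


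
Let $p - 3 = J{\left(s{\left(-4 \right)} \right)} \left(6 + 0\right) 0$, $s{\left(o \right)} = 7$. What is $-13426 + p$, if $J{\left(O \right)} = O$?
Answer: $-13423$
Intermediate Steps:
$p = 3$ ($p = 3 + 7 \left(6 + 0\right) 0 = 3 + 7 \cdot 6 \cdot 0 = 3 + 7 \cdot 0 = 3 + 0 = 3$)
$-13426 + p = -13426 + 3 = -13423$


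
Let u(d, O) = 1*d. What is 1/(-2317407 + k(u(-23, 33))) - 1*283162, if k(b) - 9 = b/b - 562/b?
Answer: -15092412557201/53299569 ≈ -2.8316e+5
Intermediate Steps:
u(d, O) = d
k(b) = 10 - 562/b (k(b) = 9 + (b/b - 562/b) = 9 + (1 - 562/b) = 10 - 562/b)
1/(-2317407 + k(u(-23, 33))) - 1*283162 = 1/(-2317407 + (10 - 562/(-23))) - 1*283162 = 1/(-2317407 + (10 - 562*(-1/23))) - 283162 = 1/(-2317407 + (10 + 562/23)) - 283162 = 1/(-2317407 + 792/23) - 283162 = 1/(-53299569/23) - 283162 = -23/53299569 - 283162 = -15092412557201/53299569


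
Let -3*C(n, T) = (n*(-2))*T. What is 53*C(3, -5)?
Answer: -530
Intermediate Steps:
C(n, T) = 2*T*n/3 (C(n, T) = -n*(-2)*T/3 = -(-2*n)*T/3 = -(-2)*T*n/3 = 2*T*n/3)
53*C(3, -5) = 53*((⅔)*(-5)*3) = 53*(-10) = -530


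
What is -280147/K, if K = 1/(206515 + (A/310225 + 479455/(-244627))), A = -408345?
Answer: -878095731793832569689/15177882215 ≈ -5.7854e+10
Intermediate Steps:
K = 15177882215/3134410619402787 (K = 1/(206515 + (-408345/310225 + 479455/(-244627))) = 1/(206515 + (-408345*1/310225 + 479455*(-1/244627))) = 1/(206515 + (-81669/62045 - 479455/244627)) = 1/(206515 - 49726227938/15177882215) = 1/(3134410619402787/15177882215) = 15177882215/3134410619402787 ≈ 4.8423e-6)
-280147/K = -280147/15177882215/3134410619402787 = -280147*3134410619402787/15177882215 = -878095731793832569689/15177882215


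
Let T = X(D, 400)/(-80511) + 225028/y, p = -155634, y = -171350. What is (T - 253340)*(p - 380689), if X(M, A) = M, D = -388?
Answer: 937220469189805982042/6897779925 ≈ 1.3587e+11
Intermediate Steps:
T = -9025372754/6897779925 (T = -388/(-80511) + 225028/(-171350) = -388*(-1/80511) + 225028*(-1/171350) = 388/80511 - 112514/85675 = -9025372754/6897779925 ≈ -1.3084)
(T - 253340)*(p - 380689) = (-9025372754/6897779925 - 253340)*(-155634 - 380689) = -1747492591572254/6897779925*(-536323) = 937220469189805982042/6897779925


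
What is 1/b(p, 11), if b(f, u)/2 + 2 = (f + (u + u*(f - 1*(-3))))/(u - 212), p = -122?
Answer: 201/2036 ≈ 0.098723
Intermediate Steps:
b(f, u) = -4 + 2*(f + u + u*(3 + f))/(-212 + u) (b(f, u) = -4 + 2*((f + (u + u*(f - 1*(-3))))/(u - 212)) = -4 + 2*((f + (u + u*(f + 3)))/(-212 + u)) = -4 + 2*((f + (u + u*(3 + f)))/(-212 + u)) = -4 + 2*((f + u + u*(3 + f))/(-212 + u)) = -4 + 2*(f + u + u*(3 + f))/(-212 + u))
1/b(p, 11) = 1/(2*(424 - 122 + 2*11 - 122*11)/(-212 + 11)) = 1/(2*(424 - 122 + 22 - 1342)/(-201)) = 1/(2*(-1/201)*(-1018)) = 1/(2036/201) = 201/2036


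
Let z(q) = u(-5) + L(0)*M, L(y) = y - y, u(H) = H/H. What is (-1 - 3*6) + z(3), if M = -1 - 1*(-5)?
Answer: -18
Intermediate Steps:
u(H) = 1
L(y) = 0
M = 4 (M = -1 + 5 = 4)
z(q) = 1 (z(q) = 1 + 0*4 = 1 + 0 = 1)
(-1 - 3*6) + z(3) = (-1 - 3*6) + 1 = (-1 - 18) + 1 = -19 + 1 = -18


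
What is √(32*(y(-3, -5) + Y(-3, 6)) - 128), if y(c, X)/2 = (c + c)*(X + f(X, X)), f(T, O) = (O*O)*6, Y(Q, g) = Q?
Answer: 4*I*√3494 ≈ 236.44*I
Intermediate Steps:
f(T, O) = 6*O² (f(T, O) = O²*6 = 6*O²)
y(c, X) = 4*c*(X + 6*X²) (y(c, X) = 2*((c + c)*(X + 6*X²)) = 2*((2*c)*(X + 6*X²)) = 2*(2*c*(X + 6*X²)) = 4*c*(X + 6*X²))
√(32*(y(-3, -5) + Y(-3, 6)) - 128) = √(32*(4*(-5)*(-3)*(1 + 6*(-5)) - 3) - 128) = √(32*(4*(-5)*(-3)*(1 - 30) - 3) - 128) = √(32*(4*(-5)*(-3)*(-29) - 3) - 128) = √(32*(-1740 - 3) - 128) = √(32*(-1743) - 128) = √(-55776 - 128) = √(-55904) = 4*I*√3494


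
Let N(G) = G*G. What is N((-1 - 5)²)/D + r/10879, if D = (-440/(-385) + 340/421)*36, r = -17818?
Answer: 87646417/5211041 ≈ 16.819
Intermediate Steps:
N(G) = G²
D = 206928/2947 (D = (-440*(-1/385) + 340*(1/421))*36 = (8/7 + 340/421)*36 = (5748/2947)*36 = 206928/2947 ≈ 70.216)
N((-1 - 5)²)/D + r/10879 = ((-1 - 5)²)²/(206928/2947) - 17818/10879 = ((-6)²)²*(2947/206928) - 17818*1/10879 = 36²*(2947/206928) - 17818/10879 = 1296*(2947/206928) - 17818/10879 = 8841/479 - 17818/10879 = 87646417/5211041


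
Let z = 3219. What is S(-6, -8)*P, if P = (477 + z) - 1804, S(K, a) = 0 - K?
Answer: 11352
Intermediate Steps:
S(K, a) = -K
P = 1892 (P = (477 + 3219) - 1804 = 3696 - 1804 = 1892)
S(-6, -8)*P = -1*(-6)*1892 = 6*1892 = 11352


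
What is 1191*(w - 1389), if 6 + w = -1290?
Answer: -3197835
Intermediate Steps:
w = -1296 (w = -6 - 1290 = -1296)
1191*(w - 1389) = 1191*(-1296 - 1389) = 1191*(-2685) = -3197835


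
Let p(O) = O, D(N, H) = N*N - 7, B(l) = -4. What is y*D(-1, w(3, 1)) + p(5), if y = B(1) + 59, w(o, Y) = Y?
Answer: -325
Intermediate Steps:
D(N, H) = -7 + N² (D(N, H) = N² - 7 = -7 + N²)
y = 55 (y = -4 + 59 = 55)
y*D(-1, w(3, 1)) + p(5) = 55*(-7 + (-1)²) + 5 = 55*(-7 + 1) + 5 = 55*(-6) + 5 = -330 + 5 = -325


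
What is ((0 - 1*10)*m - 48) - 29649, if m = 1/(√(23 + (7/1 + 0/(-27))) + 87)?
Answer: (-2583649*√3 - 89091*√10)/(3*(√10 + 29*√3)) ≈ -29697.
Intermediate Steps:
m = 1/(87 + √30) (m = 1/(√(23 + (7*1 + 0*(-1/27))) + 87) = 1/(√(23 + (7 + 0)) + 87) = 1/(√(23 + 7) + 87) = 1/(√30 + 87) = 1/(87 + √30) ≈ 0.010813)
((0 - 1*10)*m - 48) - 29649 = ((0 - 1*10)*(√3/(3*(√10 + 29*√3))) - 48) - 29649 = ((0 - 10)*(√3/(3*(√10 + 29*√3))) - 48) - 29649 = (-10*√3/(3*(√10 + 29*√3)) - 48) - 29649 = (-48 - 10*√3/(3*(√10 + 29*√3))) - 29649 = -29697 - 10*√3/(3*(√10 + 29*√3))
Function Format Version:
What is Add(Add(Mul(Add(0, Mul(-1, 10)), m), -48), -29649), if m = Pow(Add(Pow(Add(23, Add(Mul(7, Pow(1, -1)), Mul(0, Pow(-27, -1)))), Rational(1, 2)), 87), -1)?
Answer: Mul(Rational(1, 3), Pow(Add(Pow(10, Rational(1, 2)), Mul(29, Pow(3, Rational(1, 2)))), -1), Add(Mul(-2583649, Pow(3, Rational(1, 2))), Mul(-89091, Pow(10, Rational(1, 2))))) ≈ -29697.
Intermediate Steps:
m = Pow(Add(87, Pow(30, Rational(1, 2))), -1) (m = Pow(Add(Pow(Add(23, Add(Mul(7, 1), Mul(0, Rational(-1, 27)))), Rational(1, 2)), 87), -1) = Pow(Add(Pow(Add(23, Add(7, 0)), Rational(1, 2)), 87), -1) = Pow(Add(Pow(Add(23, 7), Rational(1, 2)), 87), -1) = Pow(Add(Pow(30, Rational(1, 2)), 87), -1) = Pow(Add(87, Pow(30, Rational(1, 2))), -1) ≈ 0.010813)
Add(Add(Mul(Add(0, Mul(-1, 10)), m), -48), -29649) = Add(Add(Mul(Add(0, Mul(-1, 10)), Mul(Rational(1, 3), Pow(3, Rational(1, 2)), Pow(Add(Pow(10, Rational(1, 2)), Mul(29, Pow(3, Rational(1, 2)))), -1))), -48), -29649) = Add(Add(Mul(Add(0, -10), Mul(Rational(1, 3), Pow(3, Rational(1, 2)), Pow(Add(Pow(10, Rational(1, 2)), Mul(29, Pow(3, Rational(1, 2)))), -1))), -48), -29649) = Add(Add(Mul(-10, Mul(Rational(1, 3), Pow(3, Rational(1, 2)), Pow(Add(Pow(10, Rational(1, 2)), Mul(29, Pow(3, Rational(1, 2)))), -1))), -48), -29649) = Add(Add(Mul(Rational(-10, 3), Pow(3, Rational(1, 2)), Pow(Add(Pow(10, Rational(1, 2)), Mul(29, Pow(3, Rational(1, 2)))), -1)), -48), -29649) = Add(Add(-48, Mul(Rational(-10, 3), Pow(3, Rational(1, 2)), Pow(Add(Pow(10, Rational(1, 2)), Mul(29, Pow(3, Rational(1, 2)))), -1))), -29649) = Add(-29697, Mul(Rational(-10, 3), Pow(3, Rational(1, 2)), Pow(Add(Pow(10, Rational(1, 2)), Mul(29, Pow(3, Rational(1, 2)))), -1)))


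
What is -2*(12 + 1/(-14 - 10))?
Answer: -287/12 ≈ -23.917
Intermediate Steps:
-2*(12 + 1/(-14 - 10)) = -2*(12 + 1/(-24)) = -2*(12 - 1/24) = -2*287/24 = -287/12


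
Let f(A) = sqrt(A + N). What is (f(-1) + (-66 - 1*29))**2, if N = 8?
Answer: (95 - sqrt(7))**2 ≈ 8529.3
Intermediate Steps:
f(A) = sqrt(8 + A) (f(A) = sqrt(A + 8) = sqrt(8 + A))
(f(-1) + (-66 - 1*29))**2 = (sqrt(8 - 1) + (-66 - 1*29))**2 = (sqrt(7) + (-66 - 29))**2 = (sqrt(7) - 95)**2 = (-95 + sqrt(7))**2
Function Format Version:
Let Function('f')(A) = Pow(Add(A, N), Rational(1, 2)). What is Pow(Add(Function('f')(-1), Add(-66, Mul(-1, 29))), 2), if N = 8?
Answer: Pow(Add(95, Mul(-1, Pow(7, Rational(1, 2)))), 2) ≈ 8529.3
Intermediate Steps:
Function('f')(A) = Pow(Add(8, A), Rational(1, 2)) (Function('f')(A) = Pow(Add(A, 8), Rational(1, 2)) = Pow(Add(8, A), Rational(1, 2)))
Pow(Add(Function('f')(-1), Add(-66, Mul(-1, 29))), 2) = Pow(Add(Pow(Add(8, -1), Rational(1, 2)), Add(-66, Mul(-1, 29))), 2) = Pow(Add(Pow(7, Rational(1, 2)), Add(-66, -29)), 2) = Pow(Add(Pow(7, Rational(1, 2)), -95), 2) = Pow(Add(-95, Pow(7, Rational(1, 2))), 2)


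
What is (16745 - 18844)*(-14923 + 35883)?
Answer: -43995040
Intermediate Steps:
(16745 - 18844)*(-14923 + 35883) = -2099*20960 = -43995040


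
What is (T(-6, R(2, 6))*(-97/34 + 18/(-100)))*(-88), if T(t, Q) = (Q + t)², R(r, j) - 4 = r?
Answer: 0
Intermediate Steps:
R(r, j) = 4 + r
(T(-6, R(2, 6))*(-97/34 + 18/(-100)))*(-88) = (((4 + 2) - 6)²*(-97/34 + 18/(-100)))*(-88) = ((6 - 6)²*(-97*1/34 + 18*(-1/100)))*(-88) = (0²*(-97/34 - 9/50))*(-88) = (0*(-1289/425))*(-88) = 0*(-88) = 0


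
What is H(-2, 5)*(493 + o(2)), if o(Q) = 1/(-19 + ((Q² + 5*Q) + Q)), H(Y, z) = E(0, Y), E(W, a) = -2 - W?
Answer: -2956/3 ≈ -985.33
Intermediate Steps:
H(Y, z) = -2 (H(Y, z) = -2 - 1*0 = -2 + 0 = -2)
o(Q) = 1/(-19 + Q² + 6*Q) (o(Q) = 1/(-19 + (Q² + 6*Q)) = 1/(-19 + Q² + 6*Q))
H(-2, 5)*(493 + o(2)) = -2*(493 + 1/(-19 + 2² + 6*2)) = -2*(493 + 1/(-19 + 4 + 12)) = -2*(493 + 1/(-3)) = -2*(493 - ⅓) = -2*1478/3 = -2956/3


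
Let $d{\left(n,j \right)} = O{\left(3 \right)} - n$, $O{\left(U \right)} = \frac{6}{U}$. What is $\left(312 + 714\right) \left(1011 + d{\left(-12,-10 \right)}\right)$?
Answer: $1051650$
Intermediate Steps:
$d{\left(n,j \right)} = 2 - n$ ($d{\left(n,j \right)} = \frac{6}{3} - n = 6 \cdot \frac{1}{3} - n = 2 - n$)
$\left(312 + 714\right) \left(1011 + d{\left(-12,-10 \right)}\right) = \left(312 + 714\right) \left(1011 + \left(2 - -12\right)\right) = 1026 \left(1011 + \left(2 + 12\right)\right) = 1026 \left(1011 + 14\right) = 1026 \cdot 1025 = 1051650$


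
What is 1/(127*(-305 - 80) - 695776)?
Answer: -1/744671 ≈ -1.3429e-6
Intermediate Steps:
1/(127*(-305 - 80) - 695776) = 1/(127*(-385) - 695776) = 1/(-48895 - 695776) = 1/(-744671) = -1/744671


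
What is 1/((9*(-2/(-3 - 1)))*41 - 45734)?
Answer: -2/91099 ≈ -2.1954e-5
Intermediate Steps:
1/((9*(-2/(-3 - 1)))*41 - 45734) = 1/((9*(-2/(-4)))*41 - 45734) = 1/((9*(-¼*(-2)))*41 - 45734) = 1/((9*(½))*41 - 45734) = 1/((9/2)*41 - 45734) = 1/(369/2 - 45734) = 1/(-91099/2) = -2/91099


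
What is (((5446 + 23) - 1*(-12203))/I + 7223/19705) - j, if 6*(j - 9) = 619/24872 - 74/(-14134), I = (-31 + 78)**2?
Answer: -358598145589/561657762960 ≈ -0.63846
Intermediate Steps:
I = 2209 (I = 47**2 = 2209)
j = 256672909/28503312 (j = 9 + (619/24872 - 74/(-14134))/6 = 9 + (619*(1/24872) - 74*(-1/14134))/6 = 9 + (619/24872 + 1/191)/6 = 9 + (1/6)*(143101/4750552) = 9 + 143101/28503312 = 256672909/28503312 ≈ 9.0050)
(((5446 + 23) - 1*(-12203))/I + 7223/19705) - j = (((5446 + 23) - 1*(-12203))/2209 + 7223/19705) - 1*256672909/28503312 = ((5469 + 12203)*(1/2209) + 7223*(1/19705)) - 256672909/28503312 = (17672*(1/2209) + 7223/19705) - 256672909/28503312 = (8 + 7223/19705) - 256672909/28503312 = 164863/19705 - 256672909/28503312 = -358598145589/561657762960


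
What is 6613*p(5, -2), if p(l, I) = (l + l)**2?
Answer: 661300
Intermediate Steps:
p(l, I) = 4*l**2 (p(l, I) = (2*l)**2 = 4*l**2)
6613*p(5, -2) = 6613*(4*5**2) = 6613*(4*25) = 6613*100 = 661300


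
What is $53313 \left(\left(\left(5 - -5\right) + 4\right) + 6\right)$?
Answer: $1066260$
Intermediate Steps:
$53313 \left(\left(\left(5 - -5\right) + 4\right) + 6\right) = 53313 \left(\left(\left(5 + 5\right) + 4\right) + 6\right) = 53313 \left(\left(10 + 4\right) + 6\right) = 53313 \left(14 + 6\right) = 53313 \cdot 20 = 1066260$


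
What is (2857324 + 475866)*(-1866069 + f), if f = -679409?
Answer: -8484561814820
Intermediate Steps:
(2857324 + 475866)*(-1866069 + f) = (2857324 + 475866)*(-1866069 - 679409) = 3333190*(-2545478) = -8484561814820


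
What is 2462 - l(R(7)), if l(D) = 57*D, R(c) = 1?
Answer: 2405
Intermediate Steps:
2462 - l(R(7)) = 2462 - 57 = 2405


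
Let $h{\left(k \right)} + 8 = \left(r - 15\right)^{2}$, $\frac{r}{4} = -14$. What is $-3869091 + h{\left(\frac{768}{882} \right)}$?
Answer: $-3864058$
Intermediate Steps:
$r = -56$ ($r = 4 \left(-14\right) = -56$)
$h{\left(k \right)} = 5033$ ($h{\left(k \right)} = -8 + \left(-56 - 15\right)^{2} = -8 + \left(-71\right)^{2} = -8 + 5041 = 5033$)
$-3869091 + h{\left(\frac{768}{882} \right)} = -3869091 + 5033 = -3864058$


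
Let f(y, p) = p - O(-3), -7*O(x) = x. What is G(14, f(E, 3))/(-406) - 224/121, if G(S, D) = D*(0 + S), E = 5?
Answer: -47650/24563 ≈ -1.9399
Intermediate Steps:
O(x) = -x/7
f(y, p) = -3/7 + p (f(y, p) = p - (-1)*(-3)/7 = p - 1*3/7 = p - 3/7 = -3/7 + p)
G(S, D) = D*S
G(14, f(E, 3))/(-406) - 224/121 = ((-3/7 + 3)*14)/(-406) - 224/121 = ((18/7)*14)*(-1/406) - 224*1/121 = 36*(-1/406) - 224/121 = -18/203 - 224/121 = -47650/24563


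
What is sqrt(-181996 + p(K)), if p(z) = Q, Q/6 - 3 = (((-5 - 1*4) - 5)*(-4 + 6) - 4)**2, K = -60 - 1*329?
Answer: I*sqrt(175834) ≈ 419.33*I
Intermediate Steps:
K = -389 (K = -60 - 329 = -389)
Q = 6162 (Q = 18 + 6*(((-5 - 1*4) - 5)*(-4 + 6) - 4)**2 = 18 + 6*(((-5 - 4) - 5)*2 - 4)**2 = 18 + 6*((-9 - 5)*2 - 4)**2 = 18 + 6*(-14*2 - 4)**2 = 18 + 6*(-28 - 4)**2 = 18 + 6*(-32)**2 = 18 + 6*1024 = 18 + 6144 = 6162)
p(z) = 6162
sqrt(-181996 + p(K)) = sqrt(-181996 + 6162) = sqrt(-175834) = I*sqrt(175834)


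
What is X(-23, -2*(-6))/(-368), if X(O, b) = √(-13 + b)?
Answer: -I/368 ≈ -0.0027174*I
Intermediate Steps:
X(-23, -2*(-6))/(-368) = √(-13 - 2*(-6))/(-368) = √(-13 + 12)*(-1/368) = √(-1)*(-1/368) = I*(-1/368) = -I/368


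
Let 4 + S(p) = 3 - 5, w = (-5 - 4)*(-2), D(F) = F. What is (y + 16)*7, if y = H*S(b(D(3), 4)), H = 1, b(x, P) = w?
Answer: 70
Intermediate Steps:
w = 18 (w = -9*(-2) = 18)
b(x, P) = 18
S(p) = -6 (S(p) = -4 + (3 - 5) = -4 - 2 = -6)
y = -6 (y = 1*(-6) = -6)
(y + 16)*7 = (-6 + 16)*7 = 10*7 = 70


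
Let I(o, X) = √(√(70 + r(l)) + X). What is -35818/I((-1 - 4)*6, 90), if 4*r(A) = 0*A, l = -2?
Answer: -35818/√(90 + √70) ≈ -3611.4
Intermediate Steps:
r(A) = 0 (r(A) = (0*A)/4 = (¼)*0 = 0)
I(o, X) = √(X + √70) (I(o, X) = √(√(70 + 0) + X) = √(√70 + X) = √(X + √70))
-35818/I((-1 - 4)*6, 90) = -35818/√(90 + √70)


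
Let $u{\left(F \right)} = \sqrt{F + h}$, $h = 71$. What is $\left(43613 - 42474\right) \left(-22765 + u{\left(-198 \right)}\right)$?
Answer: $-25929335 + 1139 i \sqrt{127} \approx -2.5929 \cdot 10^{7} + 12836.0 i$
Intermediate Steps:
$u{\left(F \right)} = \sqrt{71 + F}$ ($u{\left(F \right)} = \sqrt{F + 71} = \sqrt{71 + F}$)
$\left(43613 - 42474\right) \left(-22765 + u{\left(-198 \right)}\right) = \left(43613 - 42474\right) \left(-22765 + \sqrt{71 - 198}\right) = 1139 \left(-22765 + \sqrt{-127}\right) = 1139 \left(-22765 + i \sqrt{127}\right) = -25929335 + 1139 i \sqrt{127}$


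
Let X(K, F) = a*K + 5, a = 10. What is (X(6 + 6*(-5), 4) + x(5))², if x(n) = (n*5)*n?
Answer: 12100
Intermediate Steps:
X(K, F) = 5 + 10*K (X(K, F) = 10*K + 5 = 5 + 10*K)
x(n) = 5*n² (x(n) = (5*n)*n = 5*n²)
(X(6 + 6*(-5), 4) + x(5))² = ((5 + 10*(6 + 6*(-5))) + 5*5²)² = ((5 + 10*(6 - 30)) + 5*25)² = ((5 + 10*(-24)) + 125)² = ((5 - 240) + 125)² = (-235 + 125)² = (-110)² = 12100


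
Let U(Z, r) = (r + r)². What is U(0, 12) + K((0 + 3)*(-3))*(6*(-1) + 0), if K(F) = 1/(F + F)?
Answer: 1729/3 ≈ 576.33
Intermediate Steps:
U(Z, r) = 4*r² (U(Z, r) = (2*r)² = 4*r²)
K(F) = 1/(2*F)
U(0, 12) + K((0 + 3)*(-3))*(6*(-1) + 0) = 4*12² + (1/(2*(((0 + 3)*(-3)))))*(6*(-1) + 0) = 4*144 + (1/(2*((3*(-3)))))*(-6 + 0) = 576 + ((½)/(-9))*(-6) = 576 + ((½)*(-⅑))*(-6) = 576 - 1/18*(-6) = 576 + ⅓ = 1729/3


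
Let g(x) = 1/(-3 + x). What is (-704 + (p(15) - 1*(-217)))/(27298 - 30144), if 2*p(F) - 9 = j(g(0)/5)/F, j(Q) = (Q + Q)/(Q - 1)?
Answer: 115799/683040 ≈ 0.16953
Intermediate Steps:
j(Q) = 2*Q/(-1 + Q) (j(Q) = (2*Q)/(-1 + Q) = 2*Q/(-1 + Q))
p(F) = 9/2 + 1/(16*F) (p(F) = 9/2 + ((2*(1/((-3 + 0)*5))/(-1 + 1/((-3 + 0)*5)))/F)/2 = 9/2 + ((2*((⅕)/(-3))/(-1 + (⅕)/(-3)))/F)/2 = 9/2 + ((2*(-⅓*⅕)/(-1 - ⅓*⅕))/F)/2 = 9/2 + ((2*(-1/15)/(-1 - 1/15))/F)/2 = 9/2 + ((2*(-1/15)/(-16/15))/F)/2 = 9/2 + ((2*(-1/15)*(-15/16))/F)/2 = 9/2 + (1/(8*F))/2 = 9/2 + 1/(16*F))
(-704 + (p(15) - 1*(-217)))/(27298 - 30144) = (-704 + ((1/16)*(1 + 72*15)/15 - 1*(-217)))/(27298 - 30144) = (-704 + ((1/16)*(1/15)*(1 + 1080) + 217))/(-2846) = (-704 + ((1/16)*(1/15)*1081 + 217))*(-1/2846) = (-704 + (1081/240 + 217))*(-1/2846) = (-704 + 53161/240)*(-1/2846) = -115799/240*(-1/2846) = 115799/683040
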